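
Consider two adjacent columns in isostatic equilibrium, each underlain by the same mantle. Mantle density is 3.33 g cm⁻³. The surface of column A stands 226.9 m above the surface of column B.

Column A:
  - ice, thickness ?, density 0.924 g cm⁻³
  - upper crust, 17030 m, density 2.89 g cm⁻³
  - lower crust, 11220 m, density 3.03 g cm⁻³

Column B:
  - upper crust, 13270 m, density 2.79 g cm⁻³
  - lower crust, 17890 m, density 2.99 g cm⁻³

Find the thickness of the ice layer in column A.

Take the compensation level at the base of the deeper column (depth z_c below the surface of column A) and equate Σ ρ_i t_i down to z_c; mantle fills any gap and the z_c terms cancel.
Column A: x×0.924 + 17030×2.89 + 11220×3.03 + (z_c − 28250 − x)×3.33
Column B: 226.9×0 + 13270×2.79 + 17890×2.99 + (z_c − 226.9 − 31160)×3.33
The z_c×3.33 term appears on both sides and cancels. Collect the known terms of each column as K = Σ(ρt)_known − 3.33 × (depth of known layers): K_A = 83213.3 − 3.33×28250 = −10859.2; K_B = 90514.4 − 3.33×(226.9 + 31160) = −14003.977.
Balance: K_A − x×(3.33 − 0.924) = K_B, so x = (K_A − K_B)/(3.33 − 0.924) = 3144.78/2.406 = 1310 m.

1310 m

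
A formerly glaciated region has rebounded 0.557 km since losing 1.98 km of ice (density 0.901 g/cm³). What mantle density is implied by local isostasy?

3.2 g/cm³

ρ_m = ρ_ice t / u = 0.901 × 1.98 km/0.557 km = 3.2 g/cm³.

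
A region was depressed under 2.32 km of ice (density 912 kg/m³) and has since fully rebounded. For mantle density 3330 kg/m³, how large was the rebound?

Removing the load lets mantle flow back in; uplift u satisfies ρ_ice t = ρ_m u.
u = t ρ_ice/ρ_m = 2.32 km × 912/3330 = 0.635 km.

0.635 km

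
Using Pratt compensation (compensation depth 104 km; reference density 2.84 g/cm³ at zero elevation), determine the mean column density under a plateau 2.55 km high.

2.77 g/cm³

Pratt balance: ρ_ref D = ρ (D + h).
ρ = ρ_ref D/(D + h) = 2.84 × 104 km/(104 km + 2.55 km) = 2.77 g/cm³.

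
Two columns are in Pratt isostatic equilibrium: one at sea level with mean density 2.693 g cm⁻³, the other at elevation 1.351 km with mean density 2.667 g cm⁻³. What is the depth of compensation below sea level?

139 km

ρ_ref D = ρ (D + h) → D (ρ_ref − ρ) = ρ h.
D = ρ h/(ρ_ref − ρ) = 2.667 × 1.351 km/(2.693 − 2.667) = 139 km.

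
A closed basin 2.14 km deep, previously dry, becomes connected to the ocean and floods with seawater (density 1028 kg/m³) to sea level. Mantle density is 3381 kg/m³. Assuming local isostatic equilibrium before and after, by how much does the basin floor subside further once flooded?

After flooding the water column is d + s deep. Its weight must equal the weight of mantle displaced by the extra subsidence s: (d + s) ρ_w = s ρ_m.
s = d ρ_w / (ρ_m − ρ_w) = 2.14 km × 1028/(3381 − 1028) = 0.935 km.

0.935 km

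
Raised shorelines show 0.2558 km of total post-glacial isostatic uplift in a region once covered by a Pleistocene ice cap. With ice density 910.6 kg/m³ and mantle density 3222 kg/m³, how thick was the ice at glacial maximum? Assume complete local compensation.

0.905 km

u = t ρ_ice/ρ_m → t = u ρ_m/ρ_ice = 0.2558 km × 3222/910.6 = 0.905 km.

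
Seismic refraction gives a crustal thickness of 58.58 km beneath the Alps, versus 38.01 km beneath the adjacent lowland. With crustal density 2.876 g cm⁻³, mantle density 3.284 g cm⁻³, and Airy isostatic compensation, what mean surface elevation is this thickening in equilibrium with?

2.56 km

Excess crust Δ = 58.58 km − 38.01 km = 20.57 km, split between elevation h and root r with h + r = Δ.
Airy balance ρ_c h = (ρ_m − ρ_c) r gives r = h ρ_c/(ρ_m − ρ_c), so h (1 + ρ_c/(ρ_m − ρ_c)) = Δ, i.e. h = Δ (ρ_m − ρ_c)/ρ_m.
h = 20.57 km × 0.408/3.284 = 2.56 km.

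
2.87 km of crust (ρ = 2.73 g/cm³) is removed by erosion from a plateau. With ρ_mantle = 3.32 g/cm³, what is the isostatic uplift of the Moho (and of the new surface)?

Unloading: uplift u = e ρ_c/ρ_m = 2.87 km × 2.73/3.32 = 2.36 km.

2.36 km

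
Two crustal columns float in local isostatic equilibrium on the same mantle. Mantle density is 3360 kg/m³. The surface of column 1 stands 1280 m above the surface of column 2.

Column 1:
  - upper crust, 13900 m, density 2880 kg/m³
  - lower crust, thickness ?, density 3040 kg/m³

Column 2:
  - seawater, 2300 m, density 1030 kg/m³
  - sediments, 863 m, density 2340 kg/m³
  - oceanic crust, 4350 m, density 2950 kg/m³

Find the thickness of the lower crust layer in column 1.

17700 m

Take the compensation level at the base of the deeper column (depth z_c below the surface of column 1) and equate Σ ρ_i t_i down to z_c; mantle fills any gap and the z_c terms cancel.
Column 1: 13900×2880 + x×3040 + (z_c − 13900 − x)×3360
Column 2: 1280×0 + 2300×1030 + 863×2340 + 4350×2950 + (z_c − 1280 − 7513)×3360
The z_c×3360 term appears on both sides and cancels. Collect the known terms of each column as K = Σ(ρt)_known − 3360 × (depth of known layers): K_1 = 40032000 − 3360×13900 = −6672000; K_2 = 17220920 − 3360×(1280 + 7513) = −12323560.
Balance: K_1 − x×(3360 − 3040) = K_2, so x = (K_1 − K_2)/(3360 − 3040) = 5651560/320 = 17700 m.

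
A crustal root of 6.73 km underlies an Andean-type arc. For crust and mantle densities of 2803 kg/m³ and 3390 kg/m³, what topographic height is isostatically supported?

1.41 km

By Archimedes' principle applied to the lithosphere: ρ_c h = (ρ_m − ρ_c) r.
h = r (ρ_m − ρ_c) / ρ_c = 6.73 km × (3390 − 2803) / 2803 = 1.41 km.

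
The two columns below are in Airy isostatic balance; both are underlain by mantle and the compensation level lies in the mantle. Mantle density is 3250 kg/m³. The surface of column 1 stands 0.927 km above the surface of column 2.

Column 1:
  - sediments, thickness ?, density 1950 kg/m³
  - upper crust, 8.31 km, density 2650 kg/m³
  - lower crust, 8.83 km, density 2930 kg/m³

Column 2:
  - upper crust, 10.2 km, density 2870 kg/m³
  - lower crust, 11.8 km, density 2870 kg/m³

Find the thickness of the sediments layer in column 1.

Take the compensation level at the base of the deeper column (depth z_c below the surface of column 1) and equate Σ ρ_i t_i down to z_c; mantle fills any gap and the z_c terms cancel.
Column 1: x×1950 + 8.31×2650 + 8.83×2930 + (z_c − 17.14 − x)×3250
Column 2: 0.927×0 + 10.2×2870 + 11.8×2870 + (z_c − 0.927 − 22)×3250
The z_c×3250 term appears on both sides and cancels. Collect the known terms of each column as K = Σ(ρt)_known − 3250 × (depth of known layers): K_1 = 47893.4 − 3250×17.14 = −7811.6; K_2 = 63140 − 3250×(0.927 + 22) = −11372.75.
Balance: K_1 − x×(3250 − 1950) = K_2, so x = (K_1 − K_2)/(3250 − 1950) = 3561.15/1300 = 2.74 km.

2.74 km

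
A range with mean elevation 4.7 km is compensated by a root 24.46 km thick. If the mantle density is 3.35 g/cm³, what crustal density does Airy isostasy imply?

2.81 g/cm³

ρ_c h = (ρ_m − ρ_c) r → ρ_c (h + r) = ρ_m r → ρ_c = ρ_m r / (h + r).
ρ_c = 3.35 × 24.46 km / (4.7 km + 24.46 km) = 2.81 g/cm³.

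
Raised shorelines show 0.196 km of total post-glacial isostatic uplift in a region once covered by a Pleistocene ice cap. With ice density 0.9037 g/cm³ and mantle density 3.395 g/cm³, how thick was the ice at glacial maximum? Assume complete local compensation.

u = t ρ_ice/ρ_m → t = u ρ_m/ρ_ice = 0.196 km × 3.395/0.9037 = 0.736 km.

0.736 km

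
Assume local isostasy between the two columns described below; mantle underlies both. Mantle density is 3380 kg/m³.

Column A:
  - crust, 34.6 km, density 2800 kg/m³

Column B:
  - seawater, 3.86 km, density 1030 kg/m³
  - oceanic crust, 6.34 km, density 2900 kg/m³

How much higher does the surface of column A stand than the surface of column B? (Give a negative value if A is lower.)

For any compensation level in the mantle, the mantle terms cancel and isostasy reduces to e = (Σt_A − Σt_B) − (Σ(ρt)_A − Σ(ρt)_B) / ρ_m.
Σt_A = 34.6 km; Σt_B = 10.2 km; Σ(ρt)_A = 96880; Σ(ρt)_B = 22361.8 (in km·kg/m³).
e = (34.6 − 10.2) − (96880 − 22361.8) / 3380 = 2.35 km.

2.35 km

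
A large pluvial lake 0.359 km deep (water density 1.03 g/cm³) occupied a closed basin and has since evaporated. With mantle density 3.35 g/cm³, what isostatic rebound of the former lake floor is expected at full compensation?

0.11 km

u = d ρ_w/ρ_m = 0.359 km × 1.03/3.35 = 0.11 km.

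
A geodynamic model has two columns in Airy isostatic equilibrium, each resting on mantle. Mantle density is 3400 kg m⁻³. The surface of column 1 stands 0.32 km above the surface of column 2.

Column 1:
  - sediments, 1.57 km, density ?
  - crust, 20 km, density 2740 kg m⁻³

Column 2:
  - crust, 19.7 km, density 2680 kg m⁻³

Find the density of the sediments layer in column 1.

Take the compensation level at the base of the deeper column (depth z_c below the surface of column 1) and equate Σ ρ_i t_i down to z_c; mantle fills any gap and the z_c terms cancel.
Column 1: 1.57×ρ + 20×2740 + (z_c − 21.57)×3400
Column 2: 0.32×0 + 19.7×2680 + (z_c − 0.32 − 19.7)×3400
The z_c×3400 term appears on both sides and cancels. Collect the known terms of each column as K = Σ(ρt)_known − 3400 × (depth of known layers): K_1 = 54800 − 3400×21.57 = −18538; K_2 = 52796 − 3400×(0.32 + 19.7) = −15272.
Balance: K_1 + 1.57×ρ = K_2, so ρ = (K_2 − K_1)/1.57 = 3266/1.57 = 2080 kg m⁻³.

2080 kg m⁻³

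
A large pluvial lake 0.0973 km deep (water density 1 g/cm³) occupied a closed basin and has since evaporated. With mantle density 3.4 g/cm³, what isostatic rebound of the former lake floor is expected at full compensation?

0.0286 km

u = d ρ_w/ρ_m = 0.0973 km × 1/3.4 = 0.0286 km.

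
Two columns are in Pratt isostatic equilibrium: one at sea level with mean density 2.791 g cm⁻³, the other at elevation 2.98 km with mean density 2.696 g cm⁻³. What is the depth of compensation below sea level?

ρ_ref D = ρ (D + h) → D (ρ_ref − ρ) = ρ h.
D = ρ h/(ρ_ref − ρ) = 2.696 × 2.98 km/(2.791 − 2.696) = 84.6 km.

84.6 km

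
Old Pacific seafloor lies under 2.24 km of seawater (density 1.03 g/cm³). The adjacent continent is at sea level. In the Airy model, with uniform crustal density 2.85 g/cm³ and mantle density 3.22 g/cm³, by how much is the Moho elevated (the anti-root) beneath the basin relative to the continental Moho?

11 km

Isostatic balance requires: replacing crust with seawater at the top is compensated by replacing crust with mantle at the base: d (ρ_c − ρ_w) = a (ρ_m − ρ_c).
a = d (ρ_c − ρ_w)/(ρ_m − ρ_c) = 2.24 km × 1.82/0.37 = 11 km.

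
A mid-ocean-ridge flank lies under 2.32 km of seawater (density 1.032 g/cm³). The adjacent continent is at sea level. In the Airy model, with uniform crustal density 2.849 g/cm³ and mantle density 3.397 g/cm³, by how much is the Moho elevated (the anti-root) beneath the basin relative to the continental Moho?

7.69 km

Equating mass per unit area of the two columns: replacing crust with seawater at the top is compensated by replacing crust with mantle at the base: d (ρ_c − ρ_w) = a (ρ_m − ρ_c).
a = d (ρ_c − ρ_w)/(ρ_m − ρ_c) = 2.32 km × 1.817/0.548 = 7.69 km.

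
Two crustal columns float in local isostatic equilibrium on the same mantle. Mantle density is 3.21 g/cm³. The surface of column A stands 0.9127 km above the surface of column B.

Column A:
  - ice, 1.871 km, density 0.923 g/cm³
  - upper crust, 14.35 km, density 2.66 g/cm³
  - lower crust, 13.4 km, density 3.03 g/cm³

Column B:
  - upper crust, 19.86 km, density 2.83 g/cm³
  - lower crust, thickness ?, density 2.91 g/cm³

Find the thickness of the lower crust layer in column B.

13.7 km

Take the compensation level at the base of the deeper column (depth z_c below the surface of column A) and equate Σ ρ_i t_i down to z_c; mantle fills any gap and the z_c terms cancel.
Column A: 1.871×0.923 + 14.35×2.66 + 13.4×3.03 + (z_c − 29.621)×3.21
Column B: 0.9127×0 + 19.86×2.83 + x×2.91 + (z_c − 0.9127 − 19.86 − x)×3.21
The z_c×3.21 term appears on both sides and cancels. Collect the known terms of each column as K = Σ(ρt)_known − 3.21 × (depth of known layers): K_A = 80.499933 − 3.21×29.621 = −14.583477; K_B = 56.2038 − 3.21×(0.9127 + 19.86) = −10.476567.
Balance: K_A = K_B − x×(3.21 − 2.91), so x = (K_B − K_A)/(3.21 − 2.91) = 4.10691/0.3 = 13.7 km.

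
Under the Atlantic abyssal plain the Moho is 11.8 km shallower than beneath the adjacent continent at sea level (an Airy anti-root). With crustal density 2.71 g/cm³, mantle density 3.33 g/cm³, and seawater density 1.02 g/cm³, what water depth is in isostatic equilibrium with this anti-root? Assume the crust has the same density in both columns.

Replacing a thickness d of crust by seawater at the top must be balanced by replacing crust with mantle at the base: d (ρ_c − ρ_w) = a (ρ_m − ρ_c).
d = a (ρ_m − ρ_c)/(ρ_c − ρ_w) = 11.8 km × 0.62/1.69 = 4.33 km.

4.33 km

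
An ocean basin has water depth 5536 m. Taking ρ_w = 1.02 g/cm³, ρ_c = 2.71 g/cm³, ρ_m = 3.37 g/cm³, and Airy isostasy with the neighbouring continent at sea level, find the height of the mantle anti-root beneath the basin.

By Archimedes' principle applied to the lithosphere: replacing crust with seawater at the top is compensated by replacing crust with mantle at the base: d (ρ_c − ρ_w) = a (ρ_m − ρ_c).
a = d (ρ_c − ρ_w)/(ρ_m − ρ_c) = 5536 m × 1.69/0.66 = 14200 m.

14200 m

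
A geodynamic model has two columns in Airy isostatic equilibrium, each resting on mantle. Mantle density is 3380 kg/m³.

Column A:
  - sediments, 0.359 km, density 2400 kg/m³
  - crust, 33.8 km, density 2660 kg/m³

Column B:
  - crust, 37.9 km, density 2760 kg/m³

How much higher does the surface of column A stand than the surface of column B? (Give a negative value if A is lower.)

0.352 km

For any compensation level in the mantle, the mantle terms cancel and isostasy reduces to e = (Σt_A − Σt_B) − (Σ(ρt)_A − Σ(ρt)_B) / ρ_m.
Σt_A = 34.159 km; Σt_B = 37.9 km; Σ(ρt)_A = 90769.6; Σ(ρt)_B = 104604 (in km·kg/m³).
e = (34.159 − 37.9) − (90769.6 − 104604) / 3380 = 0.352 km.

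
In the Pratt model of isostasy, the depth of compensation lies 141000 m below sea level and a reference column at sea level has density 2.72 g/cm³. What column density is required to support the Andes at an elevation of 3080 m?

Pratt balance: ρ_ref D = ρ (D + h).
ρ = ρ_ref D/(D + h) = 2.72 × 141000 m/(141000 m + 3080 m) = 2.66 g/cm³.

2.66 g/cm³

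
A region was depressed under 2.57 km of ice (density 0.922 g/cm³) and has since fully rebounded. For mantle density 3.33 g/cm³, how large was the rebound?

Removing the load lets mantle flow back in; uplift u satisfies ρ_ice t = ρ_m u.
u = t ρ_ice/ρ_m = 2.57 km × 0.922/3.33 = 0.712 km.

0.712 km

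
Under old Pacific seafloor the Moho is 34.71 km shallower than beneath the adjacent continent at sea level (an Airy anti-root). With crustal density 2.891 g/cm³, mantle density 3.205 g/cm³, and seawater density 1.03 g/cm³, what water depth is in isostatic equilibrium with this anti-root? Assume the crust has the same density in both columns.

Replacing a thickness d of crust by seawater at the top must be balanced by replacing crust with mantle at the base: d (ρ_c − ρ_w) = a (ρ_m − ρ_c).
d = a (ρ_m − ρ_c)/(ρ_c − ρ_w) = 34.71 km × 0.314/1.861 = 5.86 km.

5.86 km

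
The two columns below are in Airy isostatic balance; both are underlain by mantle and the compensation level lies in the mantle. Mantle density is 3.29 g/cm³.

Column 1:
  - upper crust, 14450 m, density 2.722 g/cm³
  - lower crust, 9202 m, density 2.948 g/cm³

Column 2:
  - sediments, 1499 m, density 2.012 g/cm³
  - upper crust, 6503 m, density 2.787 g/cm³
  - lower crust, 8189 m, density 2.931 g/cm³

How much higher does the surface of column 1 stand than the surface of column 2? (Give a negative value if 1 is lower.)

981 m

For any compensation level in the mantle, the mantle terms cancel and isostasy reduces to e = (Σt_1 − Σt_2) − (Σ(ρt)_1 − Σ(ρt)_2) / ρ_m.
Σt_1 = 23652 m; Σt_2 = 16191 m; Σ(ρt)_1 = 66460.396; Σ(ρt)_2 = 45141.808 (in m·g/cm³).
e = (23652 − 16191) − (66460.396 − 45141.808) / 3.29 = 981 m.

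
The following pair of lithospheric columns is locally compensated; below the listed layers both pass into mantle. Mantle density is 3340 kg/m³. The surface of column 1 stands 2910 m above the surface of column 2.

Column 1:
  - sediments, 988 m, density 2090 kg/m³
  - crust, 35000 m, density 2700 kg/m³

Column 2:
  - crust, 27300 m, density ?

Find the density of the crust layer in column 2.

2830 kg/m³

Take the compensation level at the base of the deeper column (depth z_c below the surface of column 1) and equate Σ ρ_i t_i down to z_c; mantle fills any gap and the z_c terms cancel.
Column 1: 988×2090 + 35000×2700 + (z_c − 35988)×3340
Column 2: 2910×0 + 27300×ρ + (z_c − 2910 − 27300)×3340
The z_c×3340 term appears on both sides and cancels. Collect the known terms of each column as K = Σ(ρt)_known − 3340 × (depth of known layers): K_1 = 96564920 − 3340×35988 = −23635000; K_2 = 0 − 3340×(2910 + 27300) = −100901400.
Balance: K_1 = K_2 + 27300×ρ, so ρ = (K_1 − K_2)/27300 = 77266400/27300 = 2830 kg/m³.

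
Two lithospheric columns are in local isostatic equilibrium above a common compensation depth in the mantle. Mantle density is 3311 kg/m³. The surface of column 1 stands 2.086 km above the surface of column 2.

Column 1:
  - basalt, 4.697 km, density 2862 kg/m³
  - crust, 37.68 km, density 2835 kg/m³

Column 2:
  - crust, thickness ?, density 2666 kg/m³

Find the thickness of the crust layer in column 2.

Take the compensation level at the base of the deeper column (depth z_c below the surface of column 1) and equate Σ ρ_i t_i down to z_c; mantle fills any gap and the z_c terms cancel.
Column 1: 4.697×2862 + 37.68×2835 + (z_c − 42.377)×3311
Column 2: 2.086×0 + x×2666 + (z_c − 2.086 − 0 − x)×3311
The z_c×3311 term appears on both sides and cancels. Collect the known terms of each column as K = Σ(ρt)_known − 3311 × (depth of known layers): K_1 = 120265.614 − 3311×42.377 = −20044.633; K_2 = 0 − 3311×(2.086 + 0) = −6906.746.
Balance: K_1 = K_2 − x×(3311 − 2666), so x = (K_2 − K_1)/(3311 − 2666) = 13137.9/645 = 20.4 km.

20.4 km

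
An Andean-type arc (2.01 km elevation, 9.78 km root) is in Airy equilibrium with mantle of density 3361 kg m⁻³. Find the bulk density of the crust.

ρ_c h = (ρ_m − ρ_c) r → ρ_c (h + r) = ρ_m r → ρ_c = ρ_m r / (h + r).
ρ_c = 3361 × 9.78 km / (2.01 km + 9.78 km) = 2790 kg m⁻³.

2790 kg m⁻³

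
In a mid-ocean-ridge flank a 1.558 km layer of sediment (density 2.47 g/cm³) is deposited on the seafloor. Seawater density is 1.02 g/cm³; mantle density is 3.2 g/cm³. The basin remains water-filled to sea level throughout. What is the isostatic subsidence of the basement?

Submarine loading: the sediment displaces seawater, and the subsidence is in turn flooded, so s (ρ_m − ρ_w) = t (ρ_sed − ρ_w).
s = 1.558 km × (2.47 − 1.02) / (3.2 − 1.02) = 1.04 km.

1.04 km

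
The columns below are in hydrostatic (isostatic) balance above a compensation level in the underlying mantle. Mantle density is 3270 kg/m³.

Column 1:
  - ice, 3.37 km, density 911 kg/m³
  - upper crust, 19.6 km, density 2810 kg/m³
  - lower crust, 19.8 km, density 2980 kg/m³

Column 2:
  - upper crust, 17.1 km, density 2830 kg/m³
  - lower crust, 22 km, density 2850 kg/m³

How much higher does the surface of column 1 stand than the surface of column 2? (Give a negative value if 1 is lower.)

For any compensation level in the mantle, the mantle terms cancel and isostasy reduces to e = (Σt_1 − Σt_2) − (Σ(ρt)_1 − Σ(ρt)_2) / ρ_m.
Σt_1 = 42.77 km; Σt_2 = 39.1 km; Σ(ρt)_1 = 117150.07; Σ(ρt)_2 = 111093 (in km·kg/m³).
e = (42.77 − 39.1) − (117150.07 − 111093) / 3270 = 1.82 km.

1.82 km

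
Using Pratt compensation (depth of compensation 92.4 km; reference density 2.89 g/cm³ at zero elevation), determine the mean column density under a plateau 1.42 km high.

Pratt balance: ρ_ref D = ρ (D + h).
ρ = ρ_ref D/(D + h) = 2.89 × 92.4 km/(92.4 km + 1.42 km) = 2.85 g/cm³.

2.85 g/cm³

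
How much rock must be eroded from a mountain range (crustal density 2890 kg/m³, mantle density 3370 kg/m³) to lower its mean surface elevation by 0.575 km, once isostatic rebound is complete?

4.04 km

Net drop Δ = e − u = e − e ρ_c/ρ_m = e (ρ_m − ρ_c)/ρ_m.
e = Δ ρ_m/(ρ_m − ρ_c) = 0.575 km × 3370/480 = 4.04 km.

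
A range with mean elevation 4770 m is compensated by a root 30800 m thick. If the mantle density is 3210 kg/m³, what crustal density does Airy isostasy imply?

ρ_c h = (ρ_m − ρ_c) r → ρ_c (h + r) = ρ_m r → ρ_c = ρ_m r / (h + r).
ρ_c = 3210 × 30800 m / (4770 m + 30800 m) = 2780 kg/m³.

2780 kg/m³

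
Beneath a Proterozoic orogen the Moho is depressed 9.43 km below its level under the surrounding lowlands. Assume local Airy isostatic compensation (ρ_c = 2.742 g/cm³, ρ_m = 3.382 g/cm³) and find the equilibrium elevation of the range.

For local isostatic compensation: ρ_c h = (ρ_m − ρ_c) r.
h = r (ρ_m − ρ_c) / ρ_c = 9.43 km × (3.382 − 2.742) / 2.742 = 2.2 km.

2.2 km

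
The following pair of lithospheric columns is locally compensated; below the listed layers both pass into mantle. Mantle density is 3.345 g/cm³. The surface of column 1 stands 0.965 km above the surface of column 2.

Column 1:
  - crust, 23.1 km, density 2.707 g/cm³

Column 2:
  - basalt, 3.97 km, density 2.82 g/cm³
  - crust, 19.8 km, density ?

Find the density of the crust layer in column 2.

Take the compensation level at the base of the deeper column (depth z_c below the surface of column 1) and equate Σ ρ_i t_i down to z_c; mantle fills any gap and the z_c terms cancel.
Column 1: 23.1×2.707 + (z_c − 23.1)×3.345
Column 2: 0.965×0 + 3.97×2.82 + 19.8×ρ + (z_c − 0.965 − 23.77)×3.345
The z_c×3.345 term appears on both sides and cancels. Collect the known terms of each column as K = Σ(ρt)_known − 3.345 × (depth of known layers): K_1 = 62.5317 − 3.345×23.1 = −14.7378; K_2 = 11.1954 − 3.345×(0.965 + 23.77) = −71.543175.
Balance: K_1 = K_2 + 19.8×ρ, so ρ = (K_1 − K_2)/19.8 = 56.8054/19.8 = 2.87 g/cm³.

2.87 g/cm³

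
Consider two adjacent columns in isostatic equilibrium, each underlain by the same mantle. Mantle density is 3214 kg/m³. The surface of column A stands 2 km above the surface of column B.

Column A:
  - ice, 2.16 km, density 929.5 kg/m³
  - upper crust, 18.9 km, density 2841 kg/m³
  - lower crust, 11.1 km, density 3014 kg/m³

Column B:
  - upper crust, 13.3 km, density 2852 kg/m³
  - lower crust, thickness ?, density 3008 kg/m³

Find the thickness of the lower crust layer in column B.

Take the compensation level at the base of the deeper column (depth z_c below the surface of column A) and equate Σ ρ_i t_i down to z_c; mantle fills any gap and the z_c terms cancel.
Column A: 2.16×929.5 + 18.9×2841 + 11.1×3014 + (z_c − 32.16)×3214
Column B: 2×0 + 13.3×2852 + x×3008 + (z_c − 2 − 13.3 − x)×3214
The z_c×3214 term appears on both sides and cancels. Collect the known terms of each column as K = Σ(ρt)_known − 3214 × (depth of known layers): K_A = 89158.02 − 3214×32.16 = −14204.22; K_B = 37931.6 − 3214×(2 + 13.3) = −11242.6.
Balance: K_A = K_B − x×(3214 − 3008), so x = (K_B − K_A)/(3214 − 3008) = 2961.62/206 = 14.4 km.

14.4 km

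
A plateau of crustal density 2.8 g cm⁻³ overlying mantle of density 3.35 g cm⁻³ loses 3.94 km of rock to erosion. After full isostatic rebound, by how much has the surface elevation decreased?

0.647 km

Rebound u = e ρ_c/ρ_m = 3.94 km × 2.8/3.35 = 3.293 km.
Net surface drop = e − u = 3.94 km − 3.293 km = e (ρ_m − ρ_c)/ρ_m = 0.647 km.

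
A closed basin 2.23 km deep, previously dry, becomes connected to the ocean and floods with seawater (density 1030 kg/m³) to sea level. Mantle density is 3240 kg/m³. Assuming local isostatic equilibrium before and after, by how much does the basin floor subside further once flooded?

After flooding the water column is d + s deep. Its weight must equal the weight of mantle displaced by the extra subsidence s: (d + s) ρ_w = s ρ_m.
s = d ρ_w / (ρ_m − ρ_w) = 2.23 km × 1030/(3240 − 1030) = 1.04 km.

1.04 km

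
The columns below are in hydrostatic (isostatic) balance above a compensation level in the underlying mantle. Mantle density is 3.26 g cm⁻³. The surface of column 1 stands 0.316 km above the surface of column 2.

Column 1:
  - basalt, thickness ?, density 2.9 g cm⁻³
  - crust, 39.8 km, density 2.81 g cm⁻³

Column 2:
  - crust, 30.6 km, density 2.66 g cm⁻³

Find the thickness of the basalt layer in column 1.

Take the compensation level at the base of the deeper column (depth z_c below the surface of column 1) and equate Σ ρ_i t_i down to z_c; mantle fills any gap and the z_c terms cancel.
Column 1: x×2.9 + 39.8×2.81 + (z_c − 39.8 − x)×3.26
Column 2: 0.316×0 + 30.6×2.66 + (z_c − 0.316 − 30.6)×3.26
The z_c×3.26 term appears on both sides and cancels. Collect the known terms of each column as K = Σ(ρt)_known − 3.26 × (depth of known layers): K_1 = 111.838 − 3.26×39.8 = −17.91; K_2 = 81.396 − 3.26×(0.316 + 30.6) = −19.39016.
Balance: K_1 − x×(3.26 − 2.9) = K_2, so x = (K_1 − K_2)/(3.26 − 2.9) = 1.48016/0.36 = 4.11 km.

4.11 km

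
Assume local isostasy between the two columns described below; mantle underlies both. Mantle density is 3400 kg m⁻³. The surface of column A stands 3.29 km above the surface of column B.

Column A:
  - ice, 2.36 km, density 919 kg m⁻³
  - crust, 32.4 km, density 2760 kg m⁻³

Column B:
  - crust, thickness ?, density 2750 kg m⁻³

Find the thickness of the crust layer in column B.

23.7 km

Take the compensation level at the base of the deeper column (depth z_c below the surface of column A) and equate Σ ρ_i t_i down to z_c; mantle fills any gap and the z_c terms cancel.
Column A: 2.36×919 + 32.4×2760 + (z_c − 34.76)×3400
Column B: 3.29×0 + x×2750 + (z_c − 3.29 − 0 − x)×3400
The z_c×3400 term appears on both sides and cancels. Collect the known terms of each column as K = Σ(ρt)_known − 3400 × (depth of known layers): K_A = 91592.84 − 3400×34.76 = −26591.16; K_B = 0 − 3400×(3.29 + 0) = −11186.
Balance: K_A = K_B − x×(3400 − 2750), so x = (K_B − K_A)/(3400 − 2750) = 15405.2/650 = 23.7 km.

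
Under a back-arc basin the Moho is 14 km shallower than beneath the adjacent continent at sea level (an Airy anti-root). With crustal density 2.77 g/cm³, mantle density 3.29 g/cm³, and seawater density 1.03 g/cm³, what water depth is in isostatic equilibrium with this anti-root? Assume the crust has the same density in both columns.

Replacing a thickness d of crust by seawater at the top must be balanced by replacing crust with mantle at the base: d (ρ_c − ρ_w) = a (ρ_m − ρ_c).
d = a (ρ_m − ρ_c)/(ρ_c − ρ_w) = 14 km × 0.52/1.74 = 4.18 km.

4.18 km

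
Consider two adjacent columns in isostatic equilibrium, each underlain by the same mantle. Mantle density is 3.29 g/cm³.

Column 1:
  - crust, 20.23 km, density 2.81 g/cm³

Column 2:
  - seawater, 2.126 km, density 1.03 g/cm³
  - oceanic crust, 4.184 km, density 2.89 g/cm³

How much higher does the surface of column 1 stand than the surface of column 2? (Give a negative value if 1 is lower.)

For any compensation level in the mantle, the mantle terms cancel and isostasy reduces to e = (Σt_1 − Σt_2) − (Σ(ρt)_1 − Σ(ρt)_2) / ρ_m.
Σt_1 = 20.23 km; Σt_2 = 6.31 km; Σ(ρt)_1 = 56.8463; Σ(ρt)_2 = 14.28154 (in km·g/cm³).
e = (20.23 − 6.31) − (56.8463 − 14.28154) / 3.29 = 0.982 km.

0.982 km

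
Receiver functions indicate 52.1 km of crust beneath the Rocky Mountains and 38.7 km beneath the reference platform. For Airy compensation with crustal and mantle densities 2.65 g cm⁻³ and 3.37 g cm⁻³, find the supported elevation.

Excess crust Δ = 52.1 km − 38.7 km = 13.4 km, split between elevation h and root r with h + r = Δ.
Airy balance ρ_c h = (ρ_m − ρ_c) r gives r = h ρ_c/(ρ_m − ρ_c), so h (1 + ρ_c/(ρ_m − ρ_c)) = Δ, i.e. h = Δ (ρ_m − ρ_c)/ρ_m.
h = 13.4 km × 0.72/3.37 = 2.86 km.

2.86 km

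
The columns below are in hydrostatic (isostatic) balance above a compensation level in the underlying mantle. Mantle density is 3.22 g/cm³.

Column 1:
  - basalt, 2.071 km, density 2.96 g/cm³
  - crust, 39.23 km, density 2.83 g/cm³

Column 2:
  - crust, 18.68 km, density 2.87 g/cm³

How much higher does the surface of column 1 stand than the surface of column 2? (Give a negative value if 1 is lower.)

For any compensation level in the mantle, the mantle terms cancel and isostasy reduces to e = (Σt_1 − Σt_2) − (Σ(ρt)_1 − Σ(ρt)_2) / ρ_m.
Σt_1 = 41.301 km; Σt_2 = 18.68 km; Σ(ρt)_1 = 117.15106; Σ(ρt)_2 = 53.6116 (in km·g/cm³).
e = (41.301 − 18.68) − (117.15106 − 53.6116) / 3.22 = 2.89 km.

2.89 km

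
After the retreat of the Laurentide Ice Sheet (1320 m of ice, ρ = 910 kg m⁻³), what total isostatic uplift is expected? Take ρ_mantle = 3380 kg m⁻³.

Removing the load lets mantle flow back in; uplift u satisfies ρ_ice t = ρ_m u.
u = t ρ_ice/ρ_m = 1320 m × 910/3380 = 355 m.

355 m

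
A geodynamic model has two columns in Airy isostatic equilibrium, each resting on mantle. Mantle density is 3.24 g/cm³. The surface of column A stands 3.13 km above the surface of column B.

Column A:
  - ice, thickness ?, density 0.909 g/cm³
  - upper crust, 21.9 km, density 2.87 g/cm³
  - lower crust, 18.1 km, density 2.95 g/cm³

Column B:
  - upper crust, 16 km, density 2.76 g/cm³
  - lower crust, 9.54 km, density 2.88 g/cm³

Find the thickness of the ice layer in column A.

3.39 km

Take the compensation level at the base of the deeper column (depth z_c below the surface of column A) and equate Σ ρ_i t_i down to z_c; mantle fills any gap and the z_c terms cancel.
Column A: x×0.909 + 21.9×2.87 + 18.1×2.95 + (z_c − 40 − x)×3.24
Column B: 3.13×0 + 16×2.76 + 9.54×2.88 + (z_c − 3.13 − 25.54)×3.24
The z_c×3.24 term appears on both sides and cancels. Collect the known terms of each column as K = Σ(ρt)_known − 3.24 × (depth of known layers): K_A = 116.248 − 3.24×40 = −13.352; K_B = 71.6352 − 3.24×(3.13 + 25.54) = −21.2556.
Balance: K_A − x×(3.24 − 0.909) = K_B, so x = (K_A − K_B)/(3.24 − 0.909) = 7.9036/2.331 = 3.39 km.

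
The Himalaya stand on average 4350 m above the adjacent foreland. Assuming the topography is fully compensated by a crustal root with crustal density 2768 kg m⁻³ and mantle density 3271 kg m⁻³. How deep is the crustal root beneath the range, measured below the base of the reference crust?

Isostatic balance requires: the weight of the topography is balanced by the buoyancy of the root, ρ_c h = (ρ_m − ρ_c) r.
r = h · ρ_c / (ρ_m − ρ_c) = 4350 m × 2768 / (3271 − 2768) = 23900 m.

23900 m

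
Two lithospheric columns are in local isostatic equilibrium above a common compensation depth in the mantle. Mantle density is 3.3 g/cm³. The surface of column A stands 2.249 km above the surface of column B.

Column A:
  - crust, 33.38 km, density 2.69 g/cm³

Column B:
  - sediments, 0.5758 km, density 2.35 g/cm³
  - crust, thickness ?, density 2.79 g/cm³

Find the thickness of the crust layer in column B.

Take the compensation level at the base of the deeper column (depth z_c below the surface of column A) and equate Σ ρ_i t_i down to z_c; mantle fills any gap and the z_c terms cancel.
Column A: 33.38×2.69 + (z_c − 33.38)×3.3
Column B: 2.249×0 + 0.5758×2.35 + x×2.79 + (z_c − 2.249 − 0.5758 − x)×3.3
The z_c×3.3 term appears on both sides and cancels. Collect the known terms of each column as K = Σ(ρt)_known − 3.3 × (depth of known layers): K_A = 89.7922 − 3.3×33.38 = −20.3618; K_B = 1.35313 − 3.3×(2.249 + 0.5758) = −7.96871.
Balance: K_A = K_B − x×(3.3 − 2.79), so x = (K_B − K_A)/(3.3 − 2.79) = 12.3931/0.51 = 24.3 km.

24.3 km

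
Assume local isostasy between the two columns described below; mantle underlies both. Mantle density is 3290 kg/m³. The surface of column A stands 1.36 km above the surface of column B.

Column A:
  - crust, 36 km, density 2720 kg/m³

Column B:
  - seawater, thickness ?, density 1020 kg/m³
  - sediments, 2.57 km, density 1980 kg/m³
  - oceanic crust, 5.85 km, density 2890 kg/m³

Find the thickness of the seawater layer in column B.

4.55 km

Take the compensation level at the base of the deeper column (depth z_c below the surface of column A) and equate Σ ρ_i t_i down to z_c; mantle fills any gap and the z_c terms cancel.
Column A: 36×2720 + (z_c − 36)×3290
Column B: 1.36×0 + x×1020 + 2.57×1980 + 5.85×2890 + (z_c − 1.36 − 8.42 − x)×3290
The z_c×3290 term appears on both sides and cancels. Collect the known terms of each column as K = Σ(ρt)_known − 3290 × (depth of known layers): K_A = 97920 − 3290×36 = −20520; K_B = 21995.1 − 3290×(1.36 + 8.42) = −10181.1.
Balance: K_A = K_B − x×(3290 − 1020), so x = (K_B − K_A)/(3290 − 1020) = 10338.9/2270 = 4.55 km.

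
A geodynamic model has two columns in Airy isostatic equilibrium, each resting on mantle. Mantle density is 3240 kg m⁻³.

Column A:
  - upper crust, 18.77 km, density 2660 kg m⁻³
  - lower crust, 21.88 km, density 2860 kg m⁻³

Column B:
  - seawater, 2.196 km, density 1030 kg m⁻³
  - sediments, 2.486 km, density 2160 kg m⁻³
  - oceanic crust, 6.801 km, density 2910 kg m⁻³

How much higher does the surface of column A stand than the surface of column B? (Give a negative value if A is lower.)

2.91 km

For any compensation level in the mantle, the mantle terms cancel and isostasy reduces to e = (Σt_A − Σt_B) − (Σ(ρt)_A − Σ(ρt)_B) / ρ_m.
Σt_A = 40.65 km; Σt_B = 11.483 km; Σ(ρt)_A = 112505; Σ(ρt)_B = 27422.55 (in km·kg m⁻³).
e = (40.65 − 11.483) − (112505 − 27422.55) / 3240 = 2.91 km.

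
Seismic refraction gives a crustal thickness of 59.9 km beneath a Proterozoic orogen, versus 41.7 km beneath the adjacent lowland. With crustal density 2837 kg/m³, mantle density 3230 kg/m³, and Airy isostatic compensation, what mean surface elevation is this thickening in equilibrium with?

2.21 km

Excess crust Δ = 59.9 km − 41.7 km = 18.2 km, split between elevation h and root r with h + r = Δ.
Airy balance ρ_c h = (ρ_m − ρ_c) r gives r = h ρ_c/(ρ_m − ρ_c), so h (1 + ρ_c/(ρ_m − ρ_c)) = Δ, i.e. h = Δ (ρ_m − ρ_c)/ρ_m.
h = 18.2 km × 393/3230 = 2.21 km.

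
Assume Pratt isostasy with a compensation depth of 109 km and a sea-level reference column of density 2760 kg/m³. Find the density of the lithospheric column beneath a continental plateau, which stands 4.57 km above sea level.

Pratt balance: ρ_ref D = ρ (D + h).
ρ = ρ_ref D/(D + h) = 2760 × 109 km/(109 km + 4.57 km) = 2650 kg/m³.

2650 kg/m³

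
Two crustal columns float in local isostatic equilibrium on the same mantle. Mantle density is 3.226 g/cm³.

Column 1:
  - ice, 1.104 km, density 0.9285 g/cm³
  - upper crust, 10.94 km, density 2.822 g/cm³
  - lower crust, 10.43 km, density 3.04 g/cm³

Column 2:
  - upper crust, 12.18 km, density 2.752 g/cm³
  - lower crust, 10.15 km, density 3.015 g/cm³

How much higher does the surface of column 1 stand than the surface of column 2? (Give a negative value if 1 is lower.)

For any compensation level in the mantle, the mantle terms cancel and isostasy reduces to e = (Σt_1 − Σt_2) − (Σ(ρt)_1 − Σ(ρt)_2) / ρ_m.
Σt_1 = 22.474 km; Σt_2 = 22.33 km; Σ(ρt)_1 = 63.604944; Σ(ρt)_2 = 64.12161 (in km·g/cm³).
e = (22.474 − 22.33) − (63.604944 − 64.12161) / 3.226 = 0.304 km.

0.304 km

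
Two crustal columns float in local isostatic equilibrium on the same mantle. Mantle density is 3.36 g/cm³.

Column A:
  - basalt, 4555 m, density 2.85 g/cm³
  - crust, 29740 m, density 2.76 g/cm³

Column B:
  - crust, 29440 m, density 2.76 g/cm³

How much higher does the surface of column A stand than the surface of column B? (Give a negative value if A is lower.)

745 m

For any compensation level in the mantle, the mantle terms cancel and isostasy reduces to e = (Σt_A − Σt_B) − (Σ(ρt)_A − Σ(ρt)_B) / ρ_m.
Σt_A = 34295 m; Σt_B = 29440 m; Σ(ρt)_A = 95064.15; Σ(ρt)_B = 81254.4 (in m·g/cm³).
e = (34295 − 29440) − (95064.15 − 81254.4) / 3.36 = 745 m.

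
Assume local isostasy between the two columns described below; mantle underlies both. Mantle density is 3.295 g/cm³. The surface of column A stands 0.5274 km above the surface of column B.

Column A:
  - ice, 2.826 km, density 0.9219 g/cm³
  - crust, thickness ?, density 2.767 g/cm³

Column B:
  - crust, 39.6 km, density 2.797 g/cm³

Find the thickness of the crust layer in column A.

Take the compensation level at the base of the deeper column (depth z_c below the surface of column A) and equate Σ ρ_i t_i down to z_c; mantle fills any gap and the z_c terms cancel.
Column A: 2.826×0.9219 + x×2.767 + (z_c − 2.826 − x)×3.295
Column B: 0.5274×0 + 39.6×2.797 + (z_c − 0.5274 − 39.6)×3.295
The z_c×3.295 term appears on both sides and cancels. Collect the known terms of each column as K = Σ(ρt)_known − 3.295 × (depth of known layers): K_A = 2.6052894 − 3.295×2.826 = −6.7063806; K_B = 110.7612 − 3.295×(0.5274 + 39.6) = −21.458583.
Balance: K_A − x×(3.295 − 2.767) = K_B, so x = (K_A − K_B)/(3.295 − 2.767) = 14.7522/0.528 = 27.9 km.

27.9 km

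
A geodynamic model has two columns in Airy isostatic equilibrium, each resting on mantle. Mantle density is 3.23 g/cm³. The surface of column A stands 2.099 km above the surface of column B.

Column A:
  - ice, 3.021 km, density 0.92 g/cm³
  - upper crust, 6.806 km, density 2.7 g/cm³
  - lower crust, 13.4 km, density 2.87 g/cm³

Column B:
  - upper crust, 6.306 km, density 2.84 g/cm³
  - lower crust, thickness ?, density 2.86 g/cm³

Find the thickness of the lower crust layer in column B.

Take the compensation level at the base of the deeper column (depth z_c below the surface of column A) and equate Σ ρ_i t_i down to z_c; mantle fills any gap and the z_c terms cancel.
Column A: 3.021×0.92 + 6.806×2.7 + 13.4×2.87 + (z_c − 23.227)×3.23
Column B: 2.099×0 + 6.306×2.84 + x×2.86 + (z_c − 2.099 − 6.306 − x)×3.23
The z_c×3.23 term appears on both sides and cancels. Collect the known terms of each column as K = Σ(ρt)_known − 3.23 × (depth of known layers): K_A = 59.61352 − 3.23×23.227 = −15.40969; K_B = 17.90904 − 3.23×(2.099 + 6.306) = −9.23911.
Balance: K_A = K_B − x×(3.23 − 2.86), so x = (K_B − K_A)/(3.23 − 2.86) = 6.17058/0.37 = 16.7 km.

16.7 km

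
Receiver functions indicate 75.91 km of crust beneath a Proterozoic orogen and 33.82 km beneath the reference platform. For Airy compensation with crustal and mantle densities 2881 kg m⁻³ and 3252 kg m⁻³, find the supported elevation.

Excess crust Δ = 75.91 km − 33.82 km = 42.09 km, split between elevation h and root r with h + r = Δ.
Airy balance ρ_c h = (ρ_m − ρ_c) r gives r = h ρ_c/(ρ_m − ρ_c), so h (1 + ρ_c/(ρ_m − ρ_c)) = Δ, i.e. h = Δ (ρ_m − ρ_c)/ρ_m.
h = 42.09 km × 371/3252 = 4.8 km.

4.8 km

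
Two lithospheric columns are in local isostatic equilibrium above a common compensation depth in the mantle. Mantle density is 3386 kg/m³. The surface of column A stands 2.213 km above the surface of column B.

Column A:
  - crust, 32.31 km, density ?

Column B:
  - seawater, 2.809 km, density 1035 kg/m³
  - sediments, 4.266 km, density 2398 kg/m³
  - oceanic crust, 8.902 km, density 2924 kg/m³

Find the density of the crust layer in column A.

2690 kg/m³

Take the compensation level at the base of the deeper column (depth z_c below the surface of column A) and equate Σ ρ_i t_i down to z_c; mantle fills any gap and the z_c terms cancel.
Column A: 32.31×ρ + (z_c − 32.31)×3386
Column B: 2.213×0 + 2.809×1035 + 4.266×2398 + 8.902×2924 + (z_c − 2.213 − 15.977)×3386
The z_c×3386 term appears on both sides and cancels. Collect the known terms of each column as K = Σ(ρt)_known − 3386 × (depth of known layers): K_A = 0 − 3386×32.31 = −109401.66; K_B = 39166.631 − 3386×(2.213 + 15.977) = −22424.709.
Balance: K_A + 32.31×ρ = K_B, so ρ = (K_B − K_A)/32.31 = 86977/32.31 = 2690 kg/m³.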